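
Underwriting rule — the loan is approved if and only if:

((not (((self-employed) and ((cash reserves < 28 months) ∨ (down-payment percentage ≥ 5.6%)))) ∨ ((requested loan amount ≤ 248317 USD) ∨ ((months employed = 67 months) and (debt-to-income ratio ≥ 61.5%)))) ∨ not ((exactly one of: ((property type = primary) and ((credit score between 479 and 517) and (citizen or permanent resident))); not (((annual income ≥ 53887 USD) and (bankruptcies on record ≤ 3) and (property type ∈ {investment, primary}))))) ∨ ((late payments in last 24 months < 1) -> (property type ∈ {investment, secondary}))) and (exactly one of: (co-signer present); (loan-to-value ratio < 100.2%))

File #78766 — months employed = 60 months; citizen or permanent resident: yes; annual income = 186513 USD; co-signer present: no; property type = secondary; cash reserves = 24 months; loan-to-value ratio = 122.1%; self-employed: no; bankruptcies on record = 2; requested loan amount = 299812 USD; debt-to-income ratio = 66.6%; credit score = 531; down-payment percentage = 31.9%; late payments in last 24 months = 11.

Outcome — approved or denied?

Atomic conditions:
  self-employed: no → false
  cash reserves < 28 months: 24 < 28 is true
  down-payment percentage ≥ 5.6%: 31.9 ≥ 5.6 is true
  requested loan amount ≤ 248317 USD: 299812 ≤ 248317 is false
  months employed = 67 months: 60 == 67 is false
  debt-to-income ratio ≥ 61.5%: 66.6 ≥ 61.5 is true
  property type = primary: secondary == primary is false
  credit score between 479 and 517: 531 in [479, 517] is false
  citizen or permanent resident: yes → true
  annual income ≥ 53887 USD: 186513 ≥ 53887 is true
  bankruptcies on record ≤ 3: 2 ≤ 3 is true
  property type ∈ {investment, primary}: secondary is not in the set → false
  late payments in last 24 months < 1: 11 < 1 is false
  property type ∈ {investment, secondary}: secondary is in the set → true
  co-signer present: no → false
  loan-to-value ratio < 100.2%: 122.1 < 100.2 is false
Combine:
[1.1.1.1.2] true OR true = true
[1.1.1.1] false AND true = false
[1.1.1] NOT false = true
[1.1.2.2] false AND true = false
[1.1.2] false OR false = false
[1.1] true OR false = true
[1.2.1.1.2] false AND true = false
[1.2.1.1] false AND false = false
[1.2.1.2.1] true AND true AND false = false
[1.2.1.2] NOT false = true
[1.2.1] exactly-one(false, true) = true
[1.2] NOT true = false
[1.3] false → true (antecedent false ⇒ implication holds) = true
[1] true OR false OR true = true
[2] exactly-one(false, false) = false
[root] true AND false = false
Overall: false → denied

Denied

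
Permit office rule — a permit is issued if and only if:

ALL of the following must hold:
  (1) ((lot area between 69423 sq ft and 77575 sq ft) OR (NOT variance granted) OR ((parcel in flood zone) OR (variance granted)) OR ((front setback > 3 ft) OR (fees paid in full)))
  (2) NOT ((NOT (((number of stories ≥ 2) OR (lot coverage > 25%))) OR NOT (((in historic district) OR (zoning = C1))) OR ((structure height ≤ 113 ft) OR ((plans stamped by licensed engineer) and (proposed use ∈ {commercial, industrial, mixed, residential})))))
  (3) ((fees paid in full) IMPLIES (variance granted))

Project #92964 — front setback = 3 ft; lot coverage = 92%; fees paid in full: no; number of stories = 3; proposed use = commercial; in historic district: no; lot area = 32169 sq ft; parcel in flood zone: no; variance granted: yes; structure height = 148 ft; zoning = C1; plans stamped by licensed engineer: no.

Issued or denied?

Atomic conditions:
  lot area between 69423 sq ft and 77575 sq ft: 32169 in [69423, 77575] is false
  NOT variance granted: yes → false
  parcel in flood zone: no → false
  variance granted: yes → true
  front setback > 3 ft: 3 > 3 is false
  fees paid in full: no → false
  number of stories ≥ 2: 3 ≥ 2 is true
  lot coverage > 25%: 92 > 25 is true
  in historic district: no → false
  zoning = C1: C1 == C1 is true
  structure height ≤ 113 ft: 148 ≤ 113 is false
  plans stamped by licensed engineer: no → false
  proposed use ∈ {commercial, industrial, mixed, residential}: commercial is in the set → true
Combine:
[1.3] false OR true = true
[1.4] false OR false = false
[1] false OR false OR true OR false = true
[2.1.1.1] true OR true = true
[2.1.1] NOT true = false
[2.1.2.1] false OR true = true
[2.1.2] NOT true = false
[2.1.3.2] false AND true = false
[2.1.3] false OR false = false
[2.1] false OR false OR false = false
[2] NOT false = true
[3] false → true (antecedent false ⇒ implication holds) = true
[root] true AND true AND true = true
Overall: true → issued

Issued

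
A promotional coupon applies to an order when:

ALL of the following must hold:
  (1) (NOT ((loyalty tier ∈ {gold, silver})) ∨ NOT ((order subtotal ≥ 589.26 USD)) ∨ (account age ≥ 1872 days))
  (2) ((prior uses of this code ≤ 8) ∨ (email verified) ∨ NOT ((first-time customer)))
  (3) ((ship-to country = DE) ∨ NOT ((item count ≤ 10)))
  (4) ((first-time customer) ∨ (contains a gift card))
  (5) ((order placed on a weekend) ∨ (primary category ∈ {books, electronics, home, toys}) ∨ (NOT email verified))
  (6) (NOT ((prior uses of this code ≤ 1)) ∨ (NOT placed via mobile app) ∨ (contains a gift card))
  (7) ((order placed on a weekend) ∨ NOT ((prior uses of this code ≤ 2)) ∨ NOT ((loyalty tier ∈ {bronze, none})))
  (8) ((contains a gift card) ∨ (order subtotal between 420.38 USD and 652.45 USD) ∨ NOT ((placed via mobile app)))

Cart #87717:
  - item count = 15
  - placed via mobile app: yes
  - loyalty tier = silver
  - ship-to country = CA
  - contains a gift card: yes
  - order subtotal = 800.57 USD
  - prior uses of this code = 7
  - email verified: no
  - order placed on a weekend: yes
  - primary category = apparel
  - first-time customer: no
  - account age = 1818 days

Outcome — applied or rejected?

Rejected

Atomic conditions:
  loyalty tier ∈ {gold, silver}: silver is in the set → true
  order subtotal ≥ 589.26 USD: 800.57 ≥ 589.26 is true
  account age ≥ 1872 days: 1818 ≥ 1872 is false
  prior uses of this code ≤ 8: 7 ≤ 8 is true
  email verified: no → false
  first-time customer: no → false
  ship-to country = DE: CA == DE is false
  item count ≤ 10: 15 ≤ 10 is false
  contains a gift card: yes → true
  order placed on a weekend: yes → true
  primary category ∈ {books, electronics, home, toys}: apparel is not in the set → false
  NOT email verified: no → true
  prior uses of this code ≤ 1: 7 ≤ 1 is false
  NOT placed via mobile app: yes → false
  prior uses of this code ≤ 2: 7 ≤ 2 is false
  loyalty tier ∈ {bronze, none}: silver is not in the set → false
  order subtotal between 420.38 USD and 652.45 USD: 800.57 in [420.38, 652.45] is false
  placed via mobile app: yes → true
Combine:
[1.1] NOT true = false
[1.2] NOT true = false
[1] false OR false OR false = false
[2.3] NOT false = true
[2] true OR false OR true = true
[3.2] NOT false = true
[3] false OR true = true
[4] false OR true = true
[5] true OR false OR true = true
[6.1] NOT false = true
[6] true OR false OR true = true
[7.2] NOT false = true
[7.3] NOT false = true
[7] true OR true OR true = true
[8.3] NOT true = false
[8] true OR false OR false = true
[root] false AND true AND true AND true AND true AND true AND true AND true = false
Overall: false → rejected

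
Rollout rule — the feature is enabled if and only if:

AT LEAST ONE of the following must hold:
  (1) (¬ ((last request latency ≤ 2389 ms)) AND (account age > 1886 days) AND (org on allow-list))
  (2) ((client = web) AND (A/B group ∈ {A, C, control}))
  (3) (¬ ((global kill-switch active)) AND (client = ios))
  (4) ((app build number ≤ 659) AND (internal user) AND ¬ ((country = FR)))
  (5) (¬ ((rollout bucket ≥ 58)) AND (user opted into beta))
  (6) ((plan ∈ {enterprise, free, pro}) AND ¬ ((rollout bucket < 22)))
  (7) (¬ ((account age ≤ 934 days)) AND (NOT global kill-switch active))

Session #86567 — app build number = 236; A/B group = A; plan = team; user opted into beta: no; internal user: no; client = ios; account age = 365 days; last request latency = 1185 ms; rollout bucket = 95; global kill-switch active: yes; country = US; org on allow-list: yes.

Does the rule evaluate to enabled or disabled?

Atomic conditions:
  last request latency ≤ 2389 ms: 1185 ≤ 2389 is true
  account age > 1886 days: 365 > 1886 is false
  org on allow-list: yes → true
  client = web: ios == web is false
  A/B group ∈ {A, C, control}: A is in the set → true
  global kill-switch active: yes → true
  client = ios: ios == ios is true
  app build number ≤ 659: 236 ≤ 659 is true
  internal user: no → false
  country = FR: US == FR is false
  rollout bucket ≥ 58: 95 ≥ 58 is true
  user opted into beta: no → false
  plan ∈ {enterprise, free, pro}: team is not in the set → false
  rollout bucket < 22: 95 < 22 is false
  account age ≤ 934 days: 365 ≤ 934 is true
  NOT global kill-switch active: yes → false
Combine:
[1.1] NOT true = false
[1] false AND false AND true = false
[2] false AND true = false
[3.1] NOT true = false
[3] false AND true = false
[4.3] NOT false = true
[4] true AND false AND true = false
[5.1] NOT true = false
[5] false AND false = false
[6.2] NOT false = true
[6] false AND true = false
[7.1] NOT true = false
[7] false AND false = false
[root] false OR false OR false OR false OR false OR false OR false = false
Overall: false → disabled

Disabled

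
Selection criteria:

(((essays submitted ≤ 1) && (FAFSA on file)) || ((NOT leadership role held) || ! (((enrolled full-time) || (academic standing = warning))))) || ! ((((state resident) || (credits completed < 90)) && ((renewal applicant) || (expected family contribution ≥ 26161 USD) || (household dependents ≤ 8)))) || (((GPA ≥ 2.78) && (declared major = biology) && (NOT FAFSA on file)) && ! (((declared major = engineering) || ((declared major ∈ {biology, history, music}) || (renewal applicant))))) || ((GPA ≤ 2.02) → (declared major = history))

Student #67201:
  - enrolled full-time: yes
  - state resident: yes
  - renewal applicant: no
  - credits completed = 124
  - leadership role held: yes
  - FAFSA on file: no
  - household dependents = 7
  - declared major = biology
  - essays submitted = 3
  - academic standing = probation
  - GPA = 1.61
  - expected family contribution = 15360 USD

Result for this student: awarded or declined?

Declined

Atomic conditions:
  essays submitted ≤ 1: 3 ≤ 1 is false
  FAFSA on file: no → false
  NOT leadership role held: yes → false
  enrolled full-time: yes → true
  academic standing = warning: probation == warning is false
  state resident: yes → true
  credits completed < 90: 124 < 90 is false
  renewal applicant: no → false
  expected family contribution ≥ 26161 USD: 15360 ≥ 26161 is false
  household dependents ≤ 8: 7 ≤ 8 is true
  GPA ≥ 2.78: 1.61 ≥ 2.78 is false
  declared major = biology: biology == biology is true
  NOT FAFSA on file: no → true
  declared major = engineering: biology == engineering is false
  declared major ∈ {biology, history, music}: biology is in the set → true
  GPA ≤ 2.02: 1.61 ≤ 2.02 is true
  declared major = history: biology == history is false
Combine:
[1.1] false AND false = false
[1.2.2.1] true OR false = true
[1.2.2] NOT true = false
[1.2] false OR false = false
[1] false OR false = false
[2.1.1] true OR false = true
[2.1.2] false OR false OR true = true
[2.1] true AND true = true
[2] NOT true = false
[3.1] false AND true AND true = false
[3.2.1.2] true OR false = true
[3.2.1] false OR true = true
[3.2] NOT true = false
[3] false AND false = false
[4] true → false = false
[root] false OR false OR false OR false = false
Overall: false → declined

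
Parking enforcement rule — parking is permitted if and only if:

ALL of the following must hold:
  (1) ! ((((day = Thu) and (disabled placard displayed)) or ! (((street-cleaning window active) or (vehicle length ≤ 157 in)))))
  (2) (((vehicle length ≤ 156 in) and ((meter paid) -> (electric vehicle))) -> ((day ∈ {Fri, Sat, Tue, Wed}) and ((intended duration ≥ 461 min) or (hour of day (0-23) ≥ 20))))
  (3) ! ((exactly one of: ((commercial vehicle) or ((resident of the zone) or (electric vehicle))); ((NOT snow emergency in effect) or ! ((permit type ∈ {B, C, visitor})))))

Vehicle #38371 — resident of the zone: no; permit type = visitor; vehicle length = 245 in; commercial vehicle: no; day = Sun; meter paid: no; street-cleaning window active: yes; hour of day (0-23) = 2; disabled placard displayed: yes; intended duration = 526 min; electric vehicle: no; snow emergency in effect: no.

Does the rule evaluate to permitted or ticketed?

Ticketed

Atomic conditions:
  day = Thu: Sun == Thu is false
  disabled placard displayed: yes → true
  street-cleaning window active: yes → true
  vehicle length ≤ 157 in: 245 ≤ 157 is false
  vehicle length ≤ 156 in: 245 ≤ 156 is false
  meter paid: no → false
  electric vehicle: no → false
  day ∈ {Fri, Sat, Tue, Wed}: Sun is not in the set → false
  intended duration ≥ 461 min: 526 ≥ 461 is true
  hour of day (0-23) ≥ 20: 2 ≥ 20 is false
  commercial vehicle: no → false
  resident of the zone: no → false
  NOT snow emergency in effect: no → true
  permit type ∈ {B, C, visitor}: visitor is in the set → true
Combine:
[1.1.1] false AND true = false
[1.1.2.1] true OR false = true
[1.1.2] NOT true = false
[1.1] false OR false = false
[1] NOT false = true
[2.1.2] false → false (antecedent false ⇒ implication holds) = true
[2.1] false AND true = false
[2.2.2] true OR false = true
[2.2] false AND true = false
[2] false → false (antecedent false ⇒ implication holds) = true
[3.1.1.2] false OR false = false
[3.1.1] false OR false = false
[3.1.2.2] NOT true = false
[3.1.2] true OR false = true
[3.1] exactly-one(false, true) = true
[3] NOT true = false
[root] true AND true AND false = false
Overall: false → ticketed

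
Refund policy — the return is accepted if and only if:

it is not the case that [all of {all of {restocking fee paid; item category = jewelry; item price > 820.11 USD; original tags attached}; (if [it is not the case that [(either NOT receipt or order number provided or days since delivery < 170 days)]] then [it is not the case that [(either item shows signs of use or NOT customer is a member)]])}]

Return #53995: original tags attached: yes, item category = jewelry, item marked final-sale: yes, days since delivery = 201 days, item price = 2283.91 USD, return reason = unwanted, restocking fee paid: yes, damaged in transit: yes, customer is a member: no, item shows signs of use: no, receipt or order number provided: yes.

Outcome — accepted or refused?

Atomic conditions:
  restocking fee paid: yes → true
  item category = jewelry: jewelry == jewelry is true
  item price > 820.11 USD: 2283.91 > 820.11 is true
  original tags attached: yes → true
  NOT receipt or order number provided: yes → false
  days since delivery < 170 days: 201 < 170 is false
  item shows signs of use: no → false
  NOT customer is a member: no → true
Combine:
[1.1] true AND true AND true AND true = true
[1.2.1.1] false OR false = false
[1.2.1] NOT false = true
[1.2.2.1] false OR true = true
[1.2.2] NOT true = false
[1.2] true → false = false
[1] true AND false = false
[root] NOT false = true
Overall: true → accepted

Accepted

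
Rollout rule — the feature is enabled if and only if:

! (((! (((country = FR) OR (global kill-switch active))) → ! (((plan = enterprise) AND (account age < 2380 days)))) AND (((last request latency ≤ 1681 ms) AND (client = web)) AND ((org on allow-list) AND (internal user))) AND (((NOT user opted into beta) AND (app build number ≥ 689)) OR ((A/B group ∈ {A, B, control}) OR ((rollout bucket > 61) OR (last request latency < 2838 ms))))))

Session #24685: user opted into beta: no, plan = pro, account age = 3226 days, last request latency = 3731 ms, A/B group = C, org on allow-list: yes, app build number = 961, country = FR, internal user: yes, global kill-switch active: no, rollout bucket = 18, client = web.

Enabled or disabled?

Enabled

Atomic conditions:
  country = FR: FR == FR is true
  global kill-switch active: no → false
  plan = enterprise: pro == enterprise is false
  account age < 2380 days: 3226 < 2380 is false
  last request latency ≤ 1681 ms: 3731 ≤ 1681 is false
  client = web: web == web is true
  org on allow-list: yes → true
  internal user: yes → true
  NOT user opted into beta: no → true
  app build number ≥ 689: 961 ≥ 689 is true
  A/B group ∈ {A, B, control}: C is not in the set → false
  rollout bucket > 61: 18 > 61 is false
  last request latency < 2838 ms: 3731 < 2838 is false
Combine:
[1.1.1.1] true OR false = true
[1.1.1] NOT true = false
[1.1.2.1] false AND false = false
[1.1.2] NOT false = true
[1.1] false → true (antecedent false ⇒ implication holds) = true
[1.2.1] false AND true = false
[1.2.2] true AND true = true
[1.2] false AND true = false
[1.3.1] true AND true = true
[1.3.2.2] false OR false = false
[1.3.2] false OR false = false
[1.3] true OR false = true
[1] true AND false AND true = false
[root] NOT false = true
Overall: true → enabled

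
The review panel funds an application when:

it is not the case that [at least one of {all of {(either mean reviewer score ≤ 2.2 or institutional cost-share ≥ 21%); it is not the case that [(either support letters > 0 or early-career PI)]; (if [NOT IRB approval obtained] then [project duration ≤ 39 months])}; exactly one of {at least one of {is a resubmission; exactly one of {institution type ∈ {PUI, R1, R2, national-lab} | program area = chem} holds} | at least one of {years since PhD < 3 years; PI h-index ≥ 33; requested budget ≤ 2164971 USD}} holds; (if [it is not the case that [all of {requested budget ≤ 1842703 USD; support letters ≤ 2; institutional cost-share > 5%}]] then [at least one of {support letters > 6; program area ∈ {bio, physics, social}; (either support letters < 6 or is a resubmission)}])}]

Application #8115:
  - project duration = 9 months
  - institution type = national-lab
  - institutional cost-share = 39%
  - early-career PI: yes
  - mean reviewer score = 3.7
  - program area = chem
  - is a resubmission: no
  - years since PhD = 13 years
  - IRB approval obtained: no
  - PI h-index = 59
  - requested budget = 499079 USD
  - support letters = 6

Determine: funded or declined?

Declined

Atomic conditions:
  mean reviewer score ≤ 2.2: 3.7 ≤ 2.2 is false
  institutional cost-share ≥ 21%: 39 ≥ 21 is true
  support letters > 0: 6 > 0 is true
  early-career PI: yes → true
  NOT IRB approval obtained: no → true
  project duration ≤ 39 months: 9 ≤ 39 is true
  is a resubmission: no → false
  institution type ∈ {PUI, R1, R2, national-lab}: national-lab is in the set → true
  program area = chem: chem == chem is true
  years since PhD < 3 years: 13 < 3 is false
  PI h-index ≥ 33: 59 ≥ 33 is true
  requested budget ≤ 2164971 USD: 499079 ≤ 2164971 is true
  requested budget ≤ 1842703 USD: 499079 ≤ 1842703 is true
  support letters ≤ 2: 6 ≤ 2 is false
  institutional cost-share > 5%: 39 > 5 is true
  support letters > 6: 6 > 6 is false
  program area ∈ {bio, physics, social}: chem is not in the set → false
  support letters < 6: 6 < 6 is false
Combine:
[1.1.1] false OR true = true
[1.1.2.1] true OR true = true
[1.1.2] NOT true = false
[1.1.3] true → true = true
[1.1] true AND false AND true = false
[1.2.1.2] exactly-one(true, true) = false
[1.2.1] false OR false = false
[1.2.2] false OR true OR true = true
[1.2] exactly-one(false, true) = true
[1.3.1.1] true AND false AND true = false
[1.3.1] NOT false = true
[1.3.2.3] false OR false = false
[1.3.2] false OR false OR false = false
[1.3] true → false = false
[1] false OR true OR false = true
[root] NOT true = false
Overall: false → declined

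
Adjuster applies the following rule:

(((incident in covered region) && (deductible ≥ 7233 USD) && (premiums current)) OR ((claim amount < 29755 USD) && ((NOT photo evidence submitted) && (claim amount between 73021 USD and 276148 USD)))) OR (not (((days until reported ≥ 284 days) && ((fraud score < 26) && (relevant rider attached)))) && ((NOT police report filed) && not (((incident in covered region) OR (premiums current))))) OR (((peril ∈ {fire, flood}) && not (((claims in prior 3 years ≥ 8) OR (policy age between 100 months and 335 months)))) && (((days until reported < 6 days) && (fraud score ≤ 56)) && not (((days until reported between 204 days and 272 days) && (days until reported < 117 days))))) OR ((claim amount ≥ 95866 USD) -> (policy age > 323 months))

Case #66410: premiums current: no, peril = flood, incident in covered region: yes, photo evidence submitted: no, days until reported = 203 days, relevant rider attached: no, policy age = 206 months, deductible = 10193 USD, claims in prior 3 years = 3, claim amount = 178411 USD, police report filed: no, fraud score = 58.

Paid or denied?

Denied

Atomic conditions:
  incident in covered region: yes → true
  deductible ≥ 7233 USD: 10193 ≥ 7233 is true
  premiums current: no → false
  claim amount < 29755 USD: 178411 < 29755 is false
  NOT photo evidence submitted: no → true
  claim amount between 73021 USD and 276148 USD: 178411 in [73021, 276148] is true
  days until reported ≥ 284 days: 203 ≥ 284 is false
  fraud score < 26: 58 < 26 is false
  relevant rider attached: no → false
  NOT police report filed: no → true
  peril ∈ {fire, flood}: flood is in the set → true
  claims in prior 3 years ≥ 8: 3 ≥ 8 is false
  policy age between 100 months and 335 months: 206 in [100, 335] is true
  days until reported < 6 days: 203 < 6 is false
  fraud score ≤ 56: 58 ≤ 56 is false
  days until reported between 204 days and 272 days: 203 in [204, 272] is false
  days until reported < 117 days: 203 < 117 is false
  claim amount ≥ 95866 USD: 178411 ≥ 95866 is true
  policy age > 323 months: 206 > 323 is false
Combine:
[1.1] true AND true AND false = false
[1.2.2] true AND true = true
[1.2] false AND true = false
[1] false OR false = false
[2.1.1.2] false AND false = false
[2.1.1] false AND false = false
[2.1] NOT false = true
[2.2.2.1] true OR false = true
[2.2.2] NOT true = false
[2.2] true AND false = false
[2] true AND false = false
[3.1.2.1] false OR true = true
[3.1.2] NOT true = false
[3.1] true AND false = false
[3.2.1] false AND false = false
[3.2.2.1] false AND false = false
[3.2.2] NOT false = true
[3.2] false AND true = false
[3] false AND false = false
[4] true → false = false
[root] false OR false OR false OR false = false
Overall: false → denied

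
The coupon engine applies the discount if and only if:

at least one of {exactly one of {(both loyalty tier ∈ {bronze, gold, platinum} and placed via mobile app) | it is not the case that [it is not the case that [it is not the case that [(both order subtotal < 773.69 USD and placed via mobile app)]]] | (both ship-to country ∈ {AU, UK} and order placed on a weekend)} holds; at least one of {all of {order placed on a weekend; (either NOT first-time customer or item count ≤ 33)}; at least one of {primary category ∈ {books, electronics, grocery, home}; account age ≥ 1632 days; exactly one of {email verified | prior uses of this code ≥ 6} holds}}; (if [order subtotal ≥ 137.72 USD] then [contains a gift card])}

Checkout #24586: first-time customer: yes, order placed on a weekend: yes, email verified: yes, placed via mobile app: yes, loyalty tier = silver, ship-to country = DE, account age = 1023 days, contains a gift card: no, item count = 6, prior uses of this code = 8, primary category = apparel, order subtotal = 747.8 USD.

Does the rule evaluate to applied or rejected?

Applied

Atomic conditions:
  loyalty tier ∈ {bronze, gold, platinum}: silver is not in the set → false
  placed via mobile app: yes → true
  order subtotal < 773.69 USD: 747.8 < 773.69 is true
  ship-to country ∈ {AU, UK}: DE is not in the set → false
  order placed on a weekend: yes → true
  NOT first-time customer: yes → false
  item count ≤ 33: 6 ≤ 33 is true
  primary category ∈ {books, electronics, grocery, home}: apparel is not in the set → false
  account age ≥ 1632 days: 1023 ≥ 1632 is false
  email verified: yes → true
  prior uses of this code ≥ 6: 8 ≥ 6 is true
  order subtotal ≥ 137.72 USD: 747.8 ≥ 137.72 is true
  contains a gift card: no → false
Combine:
[1.1] false AND true = false
[1.2.1.1.1] true AND true = true
[1.2.1.1] NOT true = false
[1.2.1] NOT false = true
[1.2] NOT true = false
[1.3] false AND true = false
[1] exactly-one(false, false, false) = false
[2.1.2] false OR true = true
[2.1] true AND true = true
[2.2.3] exactly-one(true, true) = false
[2.2] false OR false OR false = false
[2] true OR false = true
[3] true → false = false
[root] false OR true OR false = true
Overall: true → applied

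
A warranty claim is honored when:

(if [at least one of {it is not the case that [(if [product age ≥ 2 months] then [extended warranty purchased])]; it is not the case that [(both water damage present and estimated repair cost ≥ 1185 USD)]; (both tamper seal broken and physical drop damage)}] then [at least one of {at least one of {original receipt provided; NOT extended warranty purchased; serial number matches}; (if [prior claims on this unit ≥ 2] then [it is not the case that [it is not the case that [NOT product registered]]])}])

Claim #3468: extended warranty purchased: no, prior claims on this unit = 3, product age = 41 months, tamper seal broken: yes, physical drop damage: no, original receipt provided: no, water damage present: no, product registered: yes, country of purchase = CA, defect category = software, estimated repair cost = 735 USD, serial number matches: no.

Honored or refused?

Atomic conditions:
  product age ≥ 2 months: 41 ≥ 2 is true
  extended warranty purchased: no → false
  water damage present: no → false
  estimated repair cost ≥ 1185 USD: 735 ≥ 1185 is false
  tamper seal broken: yes → true
  physical drop damage: no → false
  original receipt provided: no → false
  NOT extended warranty purchased: no → true
  serial number matches: no → false
  prior claims on this unit ≥ 2: 3 ≥ 2 is true
  NOT product registered: yes → false
Combine:
[1.1.1] true → false = false
[1.1] NOT false = true
[1.2.1] false AND false = false
[1.2] NOT false = true
[1.3] true AND false = false
[1] true OR true OR false = true
[2.1] false OR true OR false = true
[2.2.2.1] NOT false = true
[2.2.2] NOT true = false
[2.2] true → false = false
[2] true OR false = true
[root] true → true = true
Overall: true → honored

Honored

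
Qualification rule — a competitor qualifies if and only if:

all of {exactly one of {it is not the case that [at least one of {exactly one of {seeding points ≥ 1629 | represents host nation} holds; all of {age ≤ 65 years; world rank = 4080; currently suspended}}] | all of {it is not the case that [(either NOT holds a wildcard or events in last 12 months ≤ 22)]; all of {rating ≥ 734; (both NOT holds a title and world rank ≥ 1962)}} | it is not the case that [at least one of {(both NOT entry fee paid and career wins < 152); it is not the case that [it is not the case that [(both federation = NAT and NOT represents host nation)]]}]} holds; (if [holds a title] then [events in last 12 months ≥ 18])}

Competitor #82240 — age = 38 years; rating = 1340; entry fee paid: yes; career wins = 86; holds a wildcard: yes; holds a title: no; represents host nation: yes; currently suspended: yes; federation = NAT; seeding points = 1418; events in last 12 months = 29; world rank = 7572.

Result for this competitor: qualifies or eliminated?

Eliminated

Atomic conditions:
  seeding points ≥ 1629: 1418 ≥ 1629 is false
  represents host nation: yes → true
  age ≤ 65 years: 38 ≤ 65 is true
  world rank = 4080: 7572 == 4080 is false
  currently suspended: yes → true
  NOT holds a wildcard: yes → false
  events in last 12 months ≤ 22: 29 ≤ 22 is false
  rating ≥ 734: 1340 ≥ 734 is true
  NOT holds a title: no → true
  world rank ≥ 1962: 7572 ≥ 1962 is true
  NOT entry fee paid: yes → false
  career wins < 152: 86 < 152 is true
  federation = NAT: NAT == NAT is true
  NOT represents host nation: yes → false
  holds a title: no → false
  events in last 12 months ≥ 18: 29 ≥ 18 is true
Combine:
[1.1.1.1] exactly-one(false, true) = true
[1.1.1.2] true AND false AND true = false
[1.1.1] true OR false = true
[1.1] NOT true = false
[1.2.1.1] false OR false = false
[1.2.1] NOT false = true
[1.2.2.2] true AND true = true
[1.2.2] true AND true = true
[1.2] true AND true = true
[1.3.1.1] false AND true = false
[1.3.1.2.1.1] true AND false = false
[1.3.1.2.1] NOT false = true
[1.3.1.2] NOT true = false
[1.3.1] false OR false = false
[1.3] NOT false = true
[1] exactly-one(false, true, true) = false
[2] false → true (antecedent false ⇒ implication holds) = true
[root] false AND true = false
Overall: false → eliminated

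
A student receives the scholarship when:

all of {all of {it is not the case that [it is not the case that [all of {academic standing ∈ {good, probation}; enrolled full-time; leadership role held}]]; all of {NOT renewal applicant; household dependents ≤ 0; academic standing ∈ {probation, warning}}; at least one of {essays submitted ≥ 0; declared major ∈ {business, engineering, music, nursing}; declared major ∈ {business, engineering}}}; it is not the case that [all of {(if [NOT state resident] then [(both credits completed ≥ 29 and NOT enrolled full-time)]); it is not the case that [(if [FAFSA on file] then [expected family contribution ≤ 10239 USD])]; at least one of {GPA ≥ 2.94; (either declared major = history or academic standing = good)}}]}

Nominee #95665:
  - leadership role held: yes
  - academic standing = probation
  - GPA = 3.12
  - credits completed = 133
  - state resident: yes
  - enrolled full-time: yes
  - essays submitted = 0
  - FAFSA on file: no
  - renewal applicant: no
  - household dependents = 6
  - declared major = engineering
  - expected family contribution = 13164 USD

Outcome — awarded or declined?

Declined

Atomic conditions:
  academic standing ∈ {good, probation}: probation is in the set → true
  enrolled full-time: yes → true
  leadership role held: yes → true
  NOT renewal applicant: no → true
  household dependents ≤ 0: 6 ≤ 0 is false
  academic standing ∈ {probation, warning}: probation is in the set → true
  essays submitted ≥ 0: 0 ≥ 0 is true
  declared major ∈ {business, engineering, music, nursing}: engineering is in the set → true
  declared major ∈ {business, engineering}: engineering is in the set → true
  NOT state resident: yes → false
  credits completed ≥ 29: 133 ≥ 29 is true
  NOT enrolled full-time: yes → false
  FAFSA on file: no → false
  expected family contribution ≤ 10239 USD: 13164 ≤ 10239 is false
  GPA ≥ 2.94: 3.12 ≥ 2.94 is true
  declared major = history: engineering == history is false
  academic standing = good: probation == good is false
Combine:
[1.1.1.1] true AND true AND true = true
[1.1.1] NOT true = false
[1.1] NOT false = true
[1.2] true AND false AND true = false
[1.3] true OR true OR true = true
[1] true AND false AND true = false
[2.1.1.2] true AND false = false
[2.1.1] false → false (antecedent false ⇒ implication holds) = true
[2.1.2.1] false → false (antecedent false ⇒ implication holds) = true
[2.1.2] NOT true = false
[2.1.3.2] false OR false = false
[2.1.3] true OR false = true
[2.1] true AND false AND true = false
[2] NOT false = true
[root] false AND true = false
Overall: false → declined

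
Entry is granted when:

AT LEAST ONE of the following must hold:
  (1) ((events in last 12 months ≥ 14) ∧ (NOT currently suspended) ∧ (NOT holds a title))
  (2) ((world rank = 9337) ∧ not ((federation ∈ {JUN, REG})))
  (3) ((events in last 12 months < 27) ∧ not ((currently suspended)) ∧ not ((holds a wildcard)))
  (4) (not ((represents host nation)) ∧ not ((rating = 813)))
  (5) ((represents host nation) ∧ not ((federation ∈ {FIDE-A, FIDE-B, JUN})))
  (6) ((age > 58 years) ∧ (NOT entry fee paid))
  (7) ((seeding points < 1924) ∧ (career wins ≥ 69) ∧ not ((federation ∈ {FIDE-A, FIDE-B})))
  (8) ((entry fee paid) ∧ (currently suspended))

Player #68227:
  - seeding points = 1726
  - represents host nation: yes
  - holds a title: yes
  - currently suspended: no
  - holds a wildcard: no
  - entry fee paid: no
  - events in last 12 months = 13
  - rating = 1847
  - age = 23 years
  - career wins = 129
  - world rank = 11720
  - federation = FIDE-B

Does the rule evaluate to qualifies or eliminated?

Qualifies

Atomic conditions:
  events in last 12 months ≥ 14: 13 ≥ 14 is false
  NOT currently suspended: no → true
  NOT holds a title: yes → false
  world rank = 9337: 11720 == 9337 is false
  federation ∈ {JUN, REG}: FIDE-B is not in the set → false
  events in last 12 months < 27: 13 < 27 is true
  currently suspended: no → false
  holds a wildcard: no → false
  represents host nation: yes → true
  rating = 813: 1847 == 813 is false
  federation ∈ {FIDE-A, FIDE-B, JUN}: FIDE-B is in the set → true
  age > 58 years: 23 > 58 is false
  NOT entry fee paid: no → true
  seeding points < 1924: 1726 < 1924 is true
  career wins ≥ 69: 129 ≥ 69 is true
  federation ∈ {FIDE-A, FIDE-B}: FIDE-B is in the set → true
  entry fee paid: no → false
Combine:
[1] false AND true AND false = false
[2.2] NOT false = true
[2] false AND true = false
[3.2] NOT false = true
[3.3] NOT false = true
[3] true AND true AND true = true
[4.1] NOT true = false
[4.2] NOT false = true
[4] false AND true = false
[5.2] NOT true = false
[5] true AND false = false
[6] false AND true = false
[7.3] NOT true = false
[7] true AND true AND false = false
[8] false AND false = false
[root] false OR false OR true OR false OR false OR false OR false OR false = true
Overall: true → qualifies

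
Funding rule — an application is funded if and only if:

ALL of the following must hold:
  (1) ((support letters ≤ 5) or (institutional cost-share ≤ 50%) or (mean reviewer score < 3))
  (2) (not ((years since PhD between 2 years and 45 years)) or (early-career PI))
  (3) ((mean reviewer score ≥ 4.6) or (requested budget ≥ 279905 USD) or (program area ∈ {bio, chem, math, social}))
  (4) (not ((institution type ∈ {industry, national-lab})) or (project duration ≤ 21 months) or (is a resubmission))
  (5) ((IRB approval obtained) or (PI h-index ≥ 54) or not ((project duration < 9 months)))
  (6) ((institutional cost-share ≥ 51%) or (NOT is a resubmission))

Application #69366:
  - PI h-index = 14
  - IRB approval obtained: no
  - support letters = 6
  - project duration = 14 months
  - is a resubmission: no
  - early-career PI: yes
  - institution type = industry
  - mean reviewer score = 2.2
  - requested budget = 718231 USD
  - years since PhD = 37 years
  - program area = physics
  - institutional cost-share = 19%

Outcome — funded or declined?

Atomic conditions:
  support letters ≤ 5: 6 ≤ 5 is false
  institutional cost-share ≤ 50%: 19 ≤ 50 is true
  mean reviewer score < 3: 2.2 < 3 is true
  years since PhD between 2 years and 45 years: 37 in [2, 45] is true
  early-career PI: yes → true
  mean reviewer score ≥ 4.6: 2.2 ≥ 4.6 is false
  requested budget ≥ 279905 USD: 718231 ≥ 279905 is true
  program area ∈ {bio, chem, math, social}: physics is not in the set → false
  institution type ∈ {industry, national-lab}: industry is in the set → true
  project duration ≤ 21 months: 14 ≤ 21 is true
  is a resubmission: no → false
  IRB approval obtained: no → false
  PI h-index ≥ 54: 14 ≥ 54 is false
  project duration < 9 months: 14 < 9 is false
  institutional cost-share ≥ 51%: 19 ≥ 51 is false
  NOT is a resubmission: no → true
Combine:
[1] false OR true OR true = true
[2.1] NOT true = false
[2] false OR true = true
[3] false OR true OR false = true
[4.1] NOT true = false
[4] false OR true OR false = true
[5.3] NOT false = true
[5] false OR false OR true = true
[6] false OR true = true
[root] true AND true AND true AND true AND true AND true = true
Overall: true → funded

Funded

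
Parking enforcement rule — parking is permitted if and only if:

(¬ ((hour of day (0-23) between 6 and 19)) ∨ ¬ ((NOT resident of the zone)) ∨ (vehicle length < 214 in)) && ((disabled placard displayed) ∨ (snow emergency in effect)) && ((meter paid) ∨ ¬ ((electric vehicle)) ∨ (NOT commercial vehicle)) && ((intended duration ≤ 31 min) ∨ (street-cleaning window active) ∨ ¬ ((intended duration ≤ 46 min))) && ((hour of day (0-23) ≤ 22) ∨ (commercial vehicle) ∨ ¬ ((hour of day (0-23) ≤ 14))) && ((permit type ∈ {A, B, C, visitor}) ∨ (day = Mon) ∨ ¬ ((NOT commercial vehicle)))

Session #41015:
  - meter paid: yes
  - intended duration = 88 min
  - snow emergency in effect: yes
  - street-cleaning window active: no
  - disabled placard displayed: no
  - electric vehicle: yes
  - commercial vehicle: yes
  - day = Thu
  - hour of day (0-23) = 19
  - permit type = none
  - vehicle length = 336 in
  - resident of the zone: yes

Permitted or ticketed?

Atomic conditions:
  hour of day (0-23) between 6 and 19: 19 in [6, 19] is true
  NOT resident of the zone: yes → false
  vehicle length < 214 in: 336 < 214 is false
  disabled placard displayed: no → false
  snow emergency in effect: yes → true
  meter paid: yes → true
  electric vehicle: yes → true
  NOT commercial vehicle: yes → false
  intended duration ≤ 31 min: 88 ≤ 31 is false
  street-cleaning window active: no → false
  intended duration ≤ 46 min: 88 ≤ 46 is false
  hour of day (0-23) ≤ 22: 19 ≤ 22 is true
  commercial vehicle: yes → true
  hour of day (0-23) ≤ 14: 19 ≤ 14 is false
  permit type ∈ {A, B, C, visitor}: none is not in the set → false
  day = Mon: Thu == Mon is false
Combine:
[1.1] NOT true = false
[1.2] NOT false = true
[1] false OR true OR false = true
[2] false OR true = true
[3.2] NOT true = false
[3] true OR false OR false = true
[4.3] NOT false = true
[4] false OR false OR true = true
[5.3] NOT false = true
[5] true OR true OR true = true
[6.3] NOT false = true
[6] false OR false OR true = true
[root] true AND true AND true AND true AND true AND true = true
Overall: true → permitted

Permitted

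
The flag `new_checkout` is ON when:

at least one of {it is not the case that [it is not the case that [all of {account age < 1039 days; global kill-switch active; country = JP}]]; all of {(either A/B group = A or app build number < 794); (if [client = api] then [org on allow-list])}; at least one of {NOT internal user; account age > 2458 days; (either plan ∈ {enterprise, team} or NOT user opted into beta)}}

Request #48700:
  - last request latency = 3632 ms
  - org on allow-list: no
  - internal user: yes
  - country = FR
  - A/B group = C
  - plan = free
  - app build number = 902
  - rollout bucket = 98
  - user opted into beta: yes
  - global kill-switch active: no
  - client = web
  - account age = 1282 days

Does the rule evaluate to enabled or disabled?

Atomic conditions:
  account age < 1039 days: 1282 < 1039 is false
  global kill-switch active: no → false
  country = JP: FR == JP is false
  A/B group = A: C == A is false
  app build number < 794: 902 < 794 is false
  client = api: web == api is false
  org on allow-list: no → false
  NOT internal user: yes → false
  account age > 2458 days: 1282 > 2458 is false
  plan ∈ {enterprise, team}: free is not in the set → false
  NOT user opted into beta: yes → false
Combine:
[1.1.1] false AND false AND false = false
[1.1] NOT false = true
[1] NOT true = false
[2.1] false OR false = false
[2.2] false → false (antecedent false ⇒ implication holds) = true
[2] false AND true = false
[3.3] false OR false = false
[3] false OR false OR false = false
[root] false OR false OR false = false
Overall: false → disabled

Disabled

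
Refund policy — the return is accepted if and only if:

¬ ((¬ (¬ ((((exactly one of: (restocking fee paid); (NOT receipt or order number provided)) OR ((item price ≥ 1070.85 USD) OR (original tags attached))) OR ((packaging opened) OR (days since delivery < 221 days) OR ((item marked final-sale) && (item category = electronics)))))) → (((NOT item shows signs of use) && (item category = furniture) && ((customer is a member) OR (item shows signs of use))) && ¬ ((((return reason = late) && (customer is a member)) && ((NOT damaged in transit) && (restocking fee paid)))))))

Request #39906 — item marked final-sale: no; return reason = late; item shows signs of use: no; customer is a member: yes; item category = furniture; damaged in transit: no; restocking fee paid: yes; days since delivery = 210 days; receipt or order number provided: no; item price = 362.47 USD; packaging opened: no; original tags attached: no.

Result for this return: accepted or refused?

Accepted

Atomic conditions:
  restocking fee paid: yes → true
  NOT receipt or order number provided: no → true
  item price ≥ 1070.85 USD: 362.47 ≥ 1070.85 is false
  original tags attached: no → false
  packaging opened: no → false
  days since delivery < 221 days: 210 < 221 is true
  item marked final-sale: no → false
  item category = electronics: furniture == electronics is false
  NOT item shows signs of use: no → true
  item category = furniture: furniture == furniture is true
  customer is a member: yes → true
  item shows signs of use: no → false
  return reason = late: late == late is true
  NOT damaged in transit: no → true
Combine:
[1.1.1.1.1.1] exactly-one(true, true) = false
[1.1.1.1.1.2] false OR false = false
[1.1.1.1.1] false OR false = false
[1.1.1.1.2.3] false AND false = false
[1.1.1.1.2] false OR true OR false = true
[1.1.1.1] false OR true = true
[1.1.1] NOT true = false
[1.1] NOT false = true
[1.2.1.3] true OR false = true
[1.2.1] true AND true AND true = true
[1.2.2.1.1] true AND true = true
[1.2.2.1.2] true AND true = true
[1.2.2.1] true AND true = true
[1.2.2] NOT true = false
[1.2] true AND false = false
[1] true → false = false
[root] NOT false = true
Overall: true → accepted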